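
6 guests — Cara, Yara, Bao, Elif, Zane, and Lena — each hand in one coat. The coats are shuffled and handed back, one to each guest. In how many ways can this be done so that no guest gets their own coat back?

265

This is the derangement count D_6: permutations of 6 items with no fixed point.
By inclusion–exclusion this is Σ_{j=0}^{6} (−1)^j C(6,j)·(6−j)!.
Computing: 720 − 720 + 360 − 120 + 30 − 6 + 1 = 265.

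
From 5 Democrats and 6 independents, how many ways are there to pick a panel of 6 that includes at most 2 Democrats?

181

Split by how many Democrats are chosen (0 through 2).
Sum: C(5,0)·C(6,6) + C(5,1)·C(6,5) + C(5,2)·C(6,4) = 1 + 30 + 150 = 181.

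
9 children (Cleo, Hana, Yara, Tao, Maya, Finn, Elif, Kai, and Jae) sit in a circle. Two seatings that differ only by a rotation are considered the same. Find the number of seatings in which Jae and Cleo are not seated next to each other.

30240

Without the restriction there are (8)! = 40320 seatings.
Seatings with Jae beside Cleo: treat them as a block with 2 internal orders, giving 2 × (7)! = 10080.
Subtracting, 40320 − 10080 = 30240.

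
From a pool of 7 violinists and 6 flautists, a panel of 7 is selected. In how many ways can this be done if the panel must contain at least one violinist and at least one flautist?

Unrestricted: C(13,7) = 1716 ways to pick any 7 of the 13.
Selections missing a whole group: no violinists → C(6,7) = 0; no flautists → C(7,7) = 1.
Both groups omitted at once is impossible, so 1716 − 1 = 1715.

1715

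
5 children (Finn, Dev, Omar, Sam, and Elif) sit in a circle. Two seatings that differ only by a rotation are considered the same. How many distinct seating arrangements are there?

Around a circle, 5 distinct people have 5!/5 = (4)! = 24 rotationally distinct seatings.

24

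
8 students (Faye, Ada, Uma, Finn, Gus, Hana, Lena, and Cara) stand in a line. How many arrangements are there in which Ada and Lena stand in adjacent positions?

Treat {Ada, Lena} as a single unit. There are 7 units to order, and the pair itself can be ordered 2 ways.
So the count is 2·(7)! = 10080.

10080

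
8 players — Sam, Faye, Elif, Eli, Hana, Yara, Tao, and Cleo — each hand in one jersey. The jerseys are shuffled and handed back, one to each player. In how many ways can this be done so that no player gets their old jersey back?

Let Aᵢ be the assignments in which player i gets their old jersey. We want the size of the complement of A₁∪…∪A_8.
By inclusion–exclusion this is Σ_{j=0}^{8} (−1)^j C(8,j)·(8−j)!.
Computing: 40320 − 40320 + 20160 − 6720 + 1680 − 336 + 56 − 8 + 1 = 14833.

14833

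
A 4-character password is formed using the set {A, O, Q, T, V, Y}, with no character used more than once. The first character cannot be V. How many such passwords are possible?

The first character has 6−1 = 5 choices (anything except V).
The remaining 3 characters are filled from the other 5 symbols without repetition: 5 × 4 × 3 = 60.
Total: 5 × 60 = 300.

300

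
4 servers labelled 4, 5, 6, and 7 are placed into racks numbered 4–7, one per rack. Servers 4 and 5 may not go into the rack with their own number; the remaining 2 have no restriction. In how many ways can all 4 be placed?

14

Let Aᵢ (for i ∈ {4, 5}) be the placements that put server i in its forbidden rack. Any j of these fix j positions, leaving (4−j)! ways to fill the rest, and there are C(2,j) ways to pick which j.
By inclusion–exclusion, the number of valid placements is Σ_{j=0}^{2} (−1)^j C(2,j)·(4−j)!.
Computing: 24 − 12 + 2 = 14.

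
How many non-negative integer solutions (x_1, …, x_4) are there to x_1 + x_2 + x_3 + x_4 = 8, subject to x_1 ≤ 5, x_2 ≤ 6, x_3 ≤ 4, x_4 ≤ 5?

121

Without the upper bounds there are C(11,3) = 165 ways to split 8 among 4 variables.
Subtract solutions that violate a single cap (substitute x_i' = x_i − (cap_i+1)): x_1 ≥ 6 gives C(5,3) = 10; x_2 ≥ 7 gives C(4,3) = 4; x_3 ≥ 5 gives C(6,3) = 20; x_4 ≥ 6 gives C(5,3) = 10. Together 44.
No two caps can be exceeded simultaneously, so the pair terms are all 0.
By inclusion–exclusion the count is 165 − 44 + 0 = 121.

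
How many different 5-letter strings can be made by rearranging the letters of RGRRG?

The 5 letters of RGRRG have repeats: G appearing twice and R appearing 3 times.
So there are 5! / (3!·2!) = 10 distinguishable arrangements.

10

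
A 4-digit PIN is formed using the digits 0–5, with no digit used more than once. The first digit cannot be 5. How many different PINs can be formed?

The first digit has 6−1 = 5 choices (anything except 5).
The remaining 3 digits are filled from the other 5 symbols without repetition: 5 × 4 × 3 = 60.
Total: 5 × 60 = 300.

300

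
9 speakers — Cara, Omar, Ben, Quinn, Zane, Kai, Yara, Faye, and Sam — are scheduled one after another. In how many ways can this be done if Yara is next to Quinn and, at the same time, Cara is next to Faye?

20160

Treat {Yara,Quinn} as one block (2 orders) and {Cara,Faye} as another (2 orders).
That leaves 7 units to arrange: 2 × 2 × 7! = 4 × 5040 = 20160.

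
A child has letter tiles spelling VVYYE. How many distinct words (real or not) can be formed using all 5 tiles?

Letter multiplicities in VVYYE: E×1, V×2, Y×2.
Dividing 5! = 120 by 2!·2! = 4 for the repeated letters gives 30.

30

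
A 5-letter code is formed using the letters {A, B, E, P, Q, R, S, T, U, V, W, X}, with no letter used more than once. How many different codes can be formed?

95040

Choose and order 5 of the 12 symbols: the first letter has 12 options, the next 11, and so on down to 8.
That product is 12 × 11 × 10 × 9 × 8 = 95040.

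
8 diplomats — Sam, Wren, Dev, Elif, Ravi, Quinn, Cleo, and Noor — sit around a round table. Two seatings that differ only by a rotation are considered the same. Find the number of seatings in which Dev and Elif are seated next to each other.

1440

Glue Dev and Elif into a block (2 internal orders). Seating 7 units around a circle gives (6)! arrangements.
So 2 × (6)! = 2 × 720 = 1440.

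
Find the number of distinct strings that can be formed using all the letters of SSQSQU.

SSQSQU has 6 letters with Q appearing twice and S appearing 3 times.
Dividing 6! = 720 by 3!·2! = 12 for the repeated letters gives 60.

60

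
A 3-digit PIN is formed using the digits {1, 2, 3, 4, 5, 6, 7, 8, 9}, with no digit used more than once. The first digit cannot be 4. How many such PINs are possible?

448

The first digit has 9−1 = 8 choices (anything except 4).
The remaining 2 digits are filled from the other 8 symbols without repetition: 8 × 7 = 56.
Total: 8 × 56 = 448.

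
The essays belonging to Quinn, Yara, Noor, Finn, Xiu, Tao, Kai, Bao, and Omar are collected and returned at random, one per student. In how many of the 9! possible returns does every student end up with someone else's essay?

Count assignments avoiding every fixed point. For any j of the 9 students fixed to their own essay, the other 9−j can be arranged in (9−j)! ways.
By inclusion–exclusion this is Σ_{j=0}^{9} (−1)^j C(9,j)·(9−j)!.
Computing: 362880 − 362880 + 181440 − 60480 + 15120 − 3024 + 504 − 72 + 9 − 1 = 133496.

133496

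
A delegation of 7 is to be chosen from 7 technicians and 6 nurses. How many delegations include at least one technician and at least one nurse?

Total 7-person selections from all 13: C(13,7) = 1716.
Selections missing a whole group: no technicians → C(6,7) = 0; no nurses → C(7,7) = 1.
Both groups omitted at once is impossible, so 1716 − 1 = 1715.

1715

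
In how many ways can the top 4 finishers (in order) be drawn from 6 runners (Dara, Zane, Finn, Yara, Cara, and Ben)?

360

There are 6 choices for 1st place, 5 for 2nd, and so on down to 3 for position 4.
That gives 6 × 5 × 4 × 3 = 360.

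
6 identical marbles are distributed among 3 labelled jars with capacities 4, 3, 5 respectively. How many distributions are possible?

Ignoring the caps, the number of non-negative solutions to x_1+…+x_3 = 6 is C(8,2) = 28.
Subtract solutions that violate a single cap (substitute x_i' = x_i − (cap_i+1)): x_1 ≥ 5 gives C(3,2) = 3; x_2 ≥ 4 gives C(4,2) = 6; x_3 ≥ 6 gives C(2,2) = 1. Together 10.
No two caps can be exceeded simultaneously, so the pair terms are all 0.
By inclusion–exclusion the count is 28 − 10 + 0 = 18.

18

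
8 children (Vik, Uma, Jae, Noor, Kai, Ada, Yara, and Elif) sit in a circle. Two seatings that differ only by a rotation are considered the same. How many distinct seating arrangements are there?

Around a circle, 8 distinct people have 8!/8 = (7)! = 5040 rotationally distinct seatings.

5040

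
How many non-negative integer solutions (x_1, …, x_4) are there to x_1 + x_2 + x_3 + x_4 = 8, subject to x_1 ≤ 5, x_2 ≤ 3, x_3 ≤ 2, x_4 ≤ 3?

Ignoring the caps, the number of non-negative solutions to x_1+…+x_4 = 8 is C(11,3) = 165.
Subtract solutions that violate a single cap (substitute x_i' = x_i − (cap_i+1)): x_1 ≥ 6 gives C(5,3) = 10; x_2 ≥ 4 gives C(7,3) = 35; x_3 ≥ 3 gives C(8,3) = 56; x_4 ≥ 4 gives C(7,3) = 35. Together 136.
Add back pairs where two caps are both exceeded: 0 + 0 + 0 + 4 + 1 + 4 = 9.
By inclusion–exclusion the count is 165 − 136 + 9 = 38.

38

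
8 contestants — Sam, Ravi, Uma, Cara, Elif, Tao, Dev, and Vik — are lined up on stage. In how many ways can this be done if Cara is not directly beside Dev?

Of the 8! = 40320 arrangements, those with Cara and Dev adjacent number 2 × 7! = 10080 (treat the pair as a block with 2 internal orders).
Complementary counting: 40320 − 10080 = 30240.

30240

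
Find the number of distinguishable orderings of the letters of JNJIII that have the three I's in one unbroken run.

Treat the 3 copies of I as a single block. The multiset to arrange is then {III, J, J, N}, 4 items in all.
That gives (4)!/(2!) = 12 arrangements.

12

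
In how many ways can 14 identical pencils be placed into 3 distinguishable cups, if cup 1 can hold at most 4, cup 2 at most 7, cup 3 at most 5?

6

Ignoring the caps, the number of non-negative solutions to x_1+…+x_3 = 14 is C(16,2) = 120.
Subtract solutions that violate a single cap (substitute x_i' = x_i − (cap_i+1)): x_1 ≥ 5 gives C(11,2) = 55; x_2 ≥ 8 gives C(8,2) = 28; x_3 ≥ 6 gives C(10,2) = 45. Together 128.
Add back pairs where two caps are both exceeded: 3 + 10 + 1 = 14.
By inclusion–exclusion the count is 120 − 128 + 14 = 6.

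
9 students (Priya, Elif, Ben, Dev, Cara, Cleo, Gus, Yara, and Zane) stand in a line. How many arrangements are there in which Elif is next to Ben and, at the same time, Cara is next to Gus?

20160

Treat {Elif,Ben} as one block (2 orders) and {Cara,Gus} as another (2 orders).
That leaves 7 units to arrange: 2 × 2 × 7! = 4 × 5040 = 20160.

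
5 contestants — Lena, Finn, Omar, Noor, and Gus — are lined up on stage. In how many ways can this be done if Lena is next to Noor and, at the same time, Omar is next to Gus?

24

Treat {Lena,Noor} as one block (2 orders) and {Omar,Gus} as another (2 orders).
That leaves 3 units to arrange: 2 × 2 × 3! = 4 × 6 = 24.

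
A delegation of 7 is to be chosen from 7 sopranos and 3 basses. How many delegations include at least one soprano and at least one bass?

119

Total 7-person selections from all 10: C(10,7) = 120.
Selections missing a whole group: no sopranos → C(3,7) = 0; no basses → C(7,7) = 1.
Both groups omitted at once is impossible, so 120 − 1 = 119.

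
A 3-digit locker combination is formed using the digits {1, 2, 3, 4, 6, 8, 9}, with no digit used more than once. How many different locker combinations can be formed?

This is a permutation of 3 out of 7: P(7,3) = 7!/4!.
That product is 7 × 6 × 5 = 210.

210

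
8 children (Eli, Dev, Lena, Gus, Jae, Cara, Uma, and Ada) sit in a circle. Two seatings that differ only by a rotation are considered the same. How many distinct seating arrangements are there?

5040

Around a circle, 8 distinct people have 8!/8 = (7)! = 5040 rotationally distinct seatings.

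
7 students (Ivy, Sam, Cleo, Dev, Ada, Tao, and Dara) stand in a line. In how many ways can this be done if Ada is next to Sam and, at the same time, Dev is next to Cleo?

480

Treat {Ada,Sam} as one block (2 orders) and {Dev,Cleo} as another (2 orders).
That leaves 5 units to arrange: 2 × 2 × 5! = 4 × 120 = 480.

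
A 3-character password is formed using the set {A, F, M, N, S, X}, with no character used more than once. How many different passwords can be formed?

Choose and order 3 of the 6 symbols: the first character has 6 options, the next 5, then 4.
6 × 5 × 4 = 120.

120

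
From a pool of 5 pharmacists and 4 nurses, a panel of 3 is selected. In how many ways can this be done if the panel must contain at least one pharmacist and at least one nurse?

Total 3-person selections from all 9: C(9,3) = 84.
Subtract selections that omit an entire group: no pharmacists → C(4,3) = 4; no nurses → C(5,3) = 10.
Both groups omitted at once is impossible, so 84 − 14 = 70.

70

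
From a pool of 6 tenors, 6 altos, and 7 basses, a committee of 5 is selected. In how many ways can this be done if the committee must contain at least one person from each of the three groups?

8295

Unrestricted: C(19,5) = 11628 ways to pick any 5 of the 19.
Selections missing a whole group: no tenors → C(13,5) = 1287; no altos → C(13,5) = 1287; no basses → C(12,5) = 792.
Add back selections omitting two groups (i.e. drawn from a single group): C(6,5) + C(6,5) + C(7,5) = 33.
By inclusion–exclusion: 11628 − 3366 + 33 = 8295.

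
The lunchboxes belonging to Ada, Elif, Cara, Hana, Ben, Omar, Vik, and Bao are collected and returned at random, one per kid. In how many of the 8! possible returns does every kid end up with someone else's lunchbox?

This is the derangement count D_8: permutations of 8 items with no fixed point.
By inclusion–exclusion this is Σ_{j=0}^{8} (−1)^j C(8,j)·(8−j)!.
Computing: 40320 − 40320 + 20160 − 6720 + 1680 − 336 + 56 − 8 + 1 = 14833.

14833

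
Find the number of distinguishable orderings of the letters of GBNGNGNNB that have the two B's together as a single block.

280

Treat the 2 copies of B as a single block. The multiset to arrange is then {BB, G, G, G, N, N, N, N}, 8 items in all.
That gives (8)!/(4!·3!) = 280 arrangements.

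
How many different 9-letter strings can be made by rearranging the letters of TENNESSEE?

3780

The 9 letters of TENNESSEE have repeats: E appearing 4 times, N appearing twice, and S appearing twice.
So there are 9! / (4!·2!·2!) = 3780 distinguishable arrangements.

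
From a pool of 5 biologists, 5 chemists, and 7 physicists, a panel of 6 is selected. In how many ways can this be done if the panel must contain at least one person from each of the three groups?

Unrestricted: C(17,6) = 12376 ways to pick any 6 of the 17.
Selections missing a whole group: no biologists → C(12,6) = 924; no chemists → C(12,6) = 924; no physicists → C(10,6) = 210.
Add back selections omitting two groups (i.e. drawn from a single group): C(5,6) + C(5,6) + C(7,6) = 7.
By inclusion–exclusion: 12376 − 2058 + 7 = 10325.

10325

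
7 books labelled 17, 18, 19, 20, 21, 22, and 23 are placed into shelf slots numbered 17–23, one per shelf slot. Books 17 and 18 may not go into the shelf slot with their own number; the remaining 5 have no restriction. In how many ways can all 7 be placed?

Let Aᵢ (for i ∈ {17, 18}) be the placements that put book i in its forbidden shelf slot. Any j of these fix j positions, leaving (7−j)! ways to fill the rest, and there are C(2,j) ways to pick which j.
By inclusion–exclusion, the number of valid placements is Σ_{j=0}^{2} (−1)^j C(2,j)·(7−j)!.
Computing: 5040 − 1440 + 120 = 3720.

3720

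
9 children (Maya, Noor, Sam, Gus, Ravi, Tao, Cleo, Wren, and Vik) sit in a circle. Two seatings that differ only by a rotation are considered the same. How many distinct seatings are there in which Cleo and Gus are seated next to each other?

Treat {Cleo, Gus} as one unit (2 internal orders) and seat the resulting 8 units around the table: (7)! circular arrangements.
So 2 × (7)! = 2 × 5040 = 10080.

10080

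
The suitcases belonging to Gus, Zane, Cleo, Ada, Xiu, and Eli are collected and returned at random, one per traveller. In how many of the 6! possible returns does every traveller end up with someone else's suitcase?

265

This is the derangement count D_6: permutations of 6 items with no fixed point.
By inclusion–exclusion this is Σ_{j=0}^{6} (−1)^j C(6,j)·(6−j)!.
Computing: 720 − 720 + 360 − 120 + 30 − 6 + 1 = 265.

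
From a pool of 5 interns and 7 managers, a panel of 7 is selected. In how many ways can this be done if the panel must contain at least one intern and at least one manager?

791

With no constraint there are C(12,7) = 792 possible selections.
Selections missing a whole group: no interns → C(7,7) = 1; no managers → C(5,7) = 0.
Both groups omitted at once is impossible, so 792 − 1 = 791.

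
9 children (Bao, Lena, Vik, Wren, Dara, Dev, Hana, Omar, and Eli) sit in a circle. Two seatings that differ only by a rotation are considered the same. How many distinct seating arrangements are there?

Seat Bao anywhere (absorbing the rotational symmetry), then permute the other 8: (8)! = 40320.

40320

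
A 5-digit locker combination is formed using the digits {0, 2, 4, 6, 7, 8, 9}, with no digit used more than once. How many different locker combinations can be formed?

Choose and order 5 of the 7 symbols: the first digit has 7 options, the next 6, and so on down to 3.
That product is 7 × 6 × 5 × 4 × 3 = 2520.

2520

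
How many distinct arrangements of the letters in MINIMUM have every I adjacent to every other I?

120

Treat the 2 copies of I as a single block. The multiset to arrange is then {II, M, M, M, N, U}, 6 items in all.
That gives (6)!/(3!) = 120 arrangements.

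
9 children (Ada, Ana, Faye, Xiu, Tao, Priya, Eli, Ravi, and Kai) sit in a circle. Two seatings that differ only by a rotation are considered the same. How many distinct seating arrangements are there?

Seat Ada anywhere (absorbing the rotational symmetry), then permute the other 8: (8)! = 40320.

40320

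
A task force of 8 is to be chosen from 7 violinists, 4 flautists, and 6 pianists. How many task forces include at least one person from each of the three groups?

With no constraint there are C(17,8) = 24310 possible selections.
Selections missing a whole group: no violinists → C(10,8) = 45; no flautists → C(13,8) = 1287; no pianists → C(11,8) = 165.
Add back selections omitting two groups (i.e. drawn from a single group): C(7,8) + C(4,8) + C(6,8) = 0.
By inclusion–exclusion: 24310 − 1497 + 0 = 22813.

22813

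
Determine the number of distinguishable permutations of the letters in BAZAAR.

BAZAAR has 6 letters with A appearing 3 times.
Dividing 6! = 720 by 3! = 6 for the repeated letters gives 120.

120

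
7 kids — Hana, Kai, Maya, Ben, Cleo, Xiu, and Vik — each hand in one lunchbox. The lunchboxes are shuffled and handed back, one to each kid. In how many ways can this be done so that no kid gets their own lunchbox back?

1854

This is the derangement count D_7: permutations of 7 items with no fixed point.
By inclusion–exclusion this is Σ_{j=0}^{7} (−1)^j C(7,j)·(7−j)!.
Computing: 5040 − 5040 + 2520 − 840 + 210 − 42 + 7 − 1 = 1854.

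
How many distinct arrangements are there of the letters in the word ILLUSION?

10080

The 8 letters of ILLUSION have repeats: I appearing twice and L appearing twice.
So there are 8! / (2!·2!) = 10080 distinguishable arrangements.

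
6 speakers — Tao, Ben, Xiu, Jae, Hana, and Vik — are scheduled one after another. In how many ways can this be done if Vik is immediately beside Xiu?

240

Treat {Vik, Xiu} as a single unit. There are 5 units to order, and the pair itself can be ordered 2 ways.
That gives 2 × 5! = 2 × 120 = 240.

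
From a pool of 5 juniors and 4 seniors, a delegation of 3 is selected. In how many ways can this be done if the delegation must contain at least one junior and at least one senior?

70

Total 3-person selections from all 9: C(9,3) = 84.
Subtract selections that omit an entire group: no juniors → C(4,3) = 4; no seniors → C(5,3) = 10.
Both groups omitted at once is impossible, so 84 − 14 = 70.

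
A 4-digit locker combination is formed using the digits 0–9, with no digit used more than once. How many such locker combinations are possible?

5040

Choose and order 4 of the 10 symbols: the first digit has 10 options, the next 9, then 8, 7.
10 × 9 × 8 × 7 = 5040.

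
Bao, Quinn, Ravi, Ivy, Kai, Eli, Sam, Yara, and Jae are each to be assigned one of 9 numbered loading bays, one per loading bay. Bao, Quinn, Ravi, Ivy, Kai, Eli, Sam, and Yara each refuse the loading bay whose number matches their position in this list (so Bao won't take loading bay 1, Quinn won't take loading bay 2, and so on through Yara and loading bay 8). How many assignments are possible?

148329

Let Aᵢ (for 1 ≤ i ≤ 8) be the placements that put person i in their forbidden loading bay. Any j of these fix j positions, leaving (9−j)! ways to fill the rest, and there are C(8,j) ways to pick which j.
By inclusion–exclusion, the number of valid placements is Σ_{j=0}^{8} (−1)^j C(8,j)·(9−j)!.
Computing: 362880 − 322560 + 141120 − 40320 + 8400 − 1344 + 168 − 16 + 1 = 148329.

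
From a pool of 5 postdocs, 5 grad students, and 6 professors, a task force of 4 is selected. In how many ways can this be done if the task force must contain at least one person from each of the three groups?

975

Unrestricted: C(16,4) = 1820 ways to pick any 4 of the 16.
Selections missing a whole group: no postdocs → C(11,4) = 330; no grad students → C(11,4) = 330; no professors → C(10,4) = 210.
Add back selections omitting two groups (i.e. drawn from a single group): C(5,4) + C(5,4) + C(6,4) = 25.
By inclusion–exclusion: 1820 − 870 + 25 = 975.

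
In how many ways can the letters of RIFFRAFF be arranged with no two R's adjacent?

Total arrangements of RIFFRAFF: 8!/(4!·2!) = 840.
Arrangements with the R's together: treat RR as one letter, giving (7)!/(4!) = 210.
Subtracting, 840 − 210 = 630 arrangements keep the R's apart.

630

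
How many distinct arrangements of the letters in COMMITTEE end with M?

10080

Fix M in the last position and arrange the remaining 8 letters.
Those 8 letters have E appearing twice and T appearing twice, giving (8)!/(2!·2!) = 10080.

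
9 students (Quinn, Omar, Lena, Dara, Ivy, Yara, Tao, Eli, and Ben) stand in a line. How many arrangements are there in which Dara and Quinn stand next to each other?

80640

Glue Dara and Quinn into one block (2 internal orders), leaving 8 units to arrange in a row.
That gives 2 × 8! = 2 × 40320 = 80640.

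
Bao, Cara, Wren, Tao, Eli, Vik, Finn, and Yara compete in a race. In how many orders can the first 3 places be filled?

336

There are 8 choices for 1st place, 7 for 2nd, and 6 for 3rd.
That gives 8 × 7 × 6 = 336.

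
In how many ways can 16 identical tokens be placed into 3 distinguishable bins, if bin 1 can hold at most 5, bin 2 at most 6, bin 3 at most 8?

Ignoring the caps, the number of non-negative solutions to x_1+…+x_3 = 16 is C(18,2) = 153.
Subtract solutions that violate a single cap (substitute x_i' = x_i − (cap_i+1)): x_1 ≥ 6 gives C(12,2) = 66; x_2 ≥ 7 gives C(11,2) = 55; x_3 ≥ 9 gives C(9,2) = 36. Together 157.
Add back pairs where two caps are both exceeded: 10 + 3 + 1 = 14.
By inclusion–exclusion the count is 153 − 157 + 14 = 10.

10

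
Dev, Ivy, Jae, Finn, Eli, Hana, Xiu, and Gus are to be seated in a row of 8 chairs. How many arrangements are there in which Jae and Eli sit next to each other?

10080

Treat {Jae, Eli} as a single unit. There are 7 units to order, and the pair itself can be ordered 2 ways.
That gives 2 × 7! = 2 × 5040 = 10080.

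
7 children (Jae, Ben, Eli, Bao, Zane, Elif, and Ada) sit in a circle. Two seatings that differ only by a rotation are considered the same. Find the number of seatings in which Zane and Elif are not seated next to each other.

Without the restriction there are (6)! = 720 seatings.
Those with Zane next to Elif: fuse the pair into one unit and seat 6 units around a circle — 2·(5)! = 240.
Subtracting, 720 − 240 = 480.

480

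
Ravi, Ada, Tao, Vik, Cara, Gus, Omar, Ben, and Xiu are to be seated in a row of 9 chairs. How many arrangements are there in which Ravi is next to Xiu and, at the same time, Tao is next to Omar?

20160

Treat {Ravi,Xiu} as one block (2 orders) and {Tao,Omar} as another (2 orders).
That leaves 7 units to arrange: 2 × 2 × 7! = 4 × 5040 = 20160.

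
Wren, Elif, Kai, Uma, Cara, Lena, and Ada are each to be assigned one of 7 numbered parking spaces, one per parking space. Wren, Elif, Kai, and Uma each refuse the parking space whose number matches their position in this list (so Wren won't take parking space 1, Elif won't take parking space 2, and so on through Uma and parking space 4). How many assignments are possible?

2790

Let Aᵢ (for 1 ≤ i ≤ 4) be the placements that put person i in their forbidden parking space. Any j of these fix j positions, leaving (7−j)! ways to fill the rest, and there are C(4,j) ways to pick which j.
By inclusion–exclusion, the number of valid placements is Σ_{j=0}^{4} (−1)^j C(4,j)·(7−j)!.
Computing: 5040 − 2880 + 720 − 96 + 6 = 2790.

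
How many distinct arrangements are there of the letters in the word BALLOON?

The 7 letters of BALLOON have repeats: L appearing twice and O appearing twice.
Dividing 7! = 5040 by 2!·2! = 4 for the repeated letters gives 1260.

1260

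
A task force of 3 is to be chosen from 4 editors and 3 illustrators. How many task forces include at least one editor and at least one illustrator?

30

Total 3-person selections from all 7: C(7,3) = 35.
Subtract selections that omit an entire group: no editors → C(3,3) = 1; no illustrators → C(4,3) = 4.
Both groups omitted at once is impossible, so 35 − 5 = 30.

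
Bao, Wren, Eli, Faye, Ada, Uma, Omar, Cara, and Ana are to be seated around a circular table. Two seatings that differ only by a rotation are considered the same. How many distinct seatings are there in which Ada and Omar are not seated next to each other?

All circular seatings of 9 people number (8)! = 40320.
Those with Ada next to Omar: fuse the pair into one unit and seat 8 units around a circle — 2·(7)! = 10080.
Subtracting, 40320 − 10080 = 30240.

30240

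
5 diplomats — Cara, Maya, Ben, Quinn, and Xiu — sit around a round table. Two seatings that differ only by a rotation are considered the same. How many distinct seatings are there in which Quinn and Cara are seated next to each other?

Glue Quinn and Cara into a block (2 internal orders). Seating 4 units around a circle gives (3)! arrangements.
So 2 × (3)! = 2 × 6 = 12.

12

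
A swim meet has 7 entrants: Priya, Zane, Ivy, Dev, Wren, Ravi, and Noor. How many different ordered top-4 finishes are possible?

840

This is an ordered selection of 4 from 7: P(7,4).
That gives 7 × 6 × 5 × 4 = 840.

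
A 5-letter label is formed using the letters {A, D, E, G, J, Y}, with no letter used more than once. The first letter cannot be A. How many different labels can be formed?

600

The first letter has 6−1 = 5 choices (anything except A).
The remaining 4 letters are filled from the other 5 symbols without repetition: 5 × 4 × 3 × 2 = 120.
Total: 5 × 120 = 600.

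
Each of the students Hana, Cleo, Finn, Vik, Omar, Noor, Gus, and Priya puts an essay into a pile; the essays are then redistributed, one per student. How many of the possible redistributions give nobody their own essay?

14833

Count assignments avoiding every fixed point. For any j of the 8 students fixed to their own essay, the other 8−j can be arranged in (8−j)! ways.
By inclusion–exclusion this is Σ_{j=0}^{8} (−1)^j C(8,j)·(8−j)!.
Computing: 40320 − 40320 + 20160 − 6720 + 1680 − 336 + 56 − 8 + 1 = 14833.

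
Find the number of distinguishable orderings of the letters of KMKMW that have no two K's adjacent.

18

Total arrangements of KMKMW: 5!/(2!·2!) = 30.
If the two K's are adjacent, glue them into one block, leaving 4 items to arrange: (4)!/(2!) = 12 ways.
Subtracting, 30 − 12 = 18 arrangements keep the K's apart.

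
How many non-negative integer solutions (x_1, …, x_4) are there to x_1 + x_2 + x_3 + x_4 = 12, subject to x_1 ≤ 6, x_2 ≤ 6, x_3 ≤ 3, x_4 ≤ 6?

134

Without the upper bounds there are C(15,3) = 455 ways to split 12 among 4 variables.
Subtract solutions that violate a single cap (substitute x_i' = x_i − (cap_i+1)): x_1 ≥ 7 gives C(8,3) = 56; x_2 ≥ 7 gives C(8,3) = 56; x_3 ≥ 4 gives C(11,3) = 165; x_4 ≥ 7 gives C(8,3) = 56. Together 333.
Add back pairs where two caps are both exceeded: 0 + 4 + 0 + 4 + 0 + 4 = 12.
By inclusion–exclusion the count is 455 − 333 + 12 = 134.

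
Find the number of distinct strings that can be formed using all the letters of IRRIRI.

20

Letter multiplicities in IRRIRI: I×3, R×3.
Dividing 6! = 720 by 3!·3! = 36 for the repeated letters gives 20.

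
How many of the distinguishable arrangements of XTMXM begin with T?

With the first slot taken by T, it remains to arrange the other 4 letters (XMXM).
Those 4 letters have M appearing twice and X appearing twice, giving (4)!/(2!·2!) = 6.

6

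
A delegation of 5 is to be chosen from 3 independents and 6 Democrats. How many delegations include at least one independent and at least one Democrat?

Total 5-person selections from all 9: C(9,5) = 126.
Selections missing a whole group: no independents → C(6,5) = 6; no Democrats → C(3,5) = 0.
Both groups omitted at once is impossible, so 126 − 6 = 120.

120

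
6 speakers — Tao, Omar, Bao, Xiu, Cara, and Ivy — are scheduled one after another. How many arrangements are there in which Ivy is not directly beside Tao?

There are 6! = 720 arrangements in all. If Ivy and Tao are adjacent, merging them into one block gives 2·(5)! = 240 arrangements.
Complementary counting: 720 − 240 = 480.

480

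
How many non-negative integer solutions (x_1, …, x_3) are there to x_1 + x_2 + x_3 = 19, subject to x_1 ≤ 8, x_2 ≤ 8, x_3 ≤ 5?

Ignoring the caps, the number of non-negative solutions to x_1+…+x_3 = 19 is C(21,2) = 210.
Subtract solutions that violate a single cap (substitute x_i' = x_i − (cap_i+1)): x_1 ≥ 9 gives C(12,2) = 66; x_2 ≥ 9 gives C(12,2) = 66; x_3 ≥ 6 gives C(15,2) = 105. Together 237.
Add back pairs where two caps are both exceeded: 3 + 15 + 15 = 33.
By inclusion–exclusion the count is 210 − 237 + 33 = 6.

6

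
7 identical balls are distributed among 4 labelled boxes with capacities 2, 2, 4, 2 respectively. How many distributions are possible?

17

Ignoring the caps, the number of non-negative solutions to x_1+…+x_4 = 7 is C(10,3) = 120.
Subtract solutions that violate a single cap (substitute x_i' = x_i − (cap_i+1)): x_1 ≥ 3 gives C(7,3) = 35; x_2 ≥ 3 gives C(7,3) = 35; x_3 ≥ 5 gives C(5,3) = 10; x_4 ≥ 3 gives C(7,3) = 35. Together 115.
Add back pairs where two caps are both exceeded: 4 + 0 + 4 + 0 + 4 + 0 = 12.
By inclusion–exclusion the count is 120 − 115 + 12 = 17.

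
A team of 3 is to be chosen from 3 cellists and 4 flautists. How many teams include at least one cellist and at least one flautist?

30

With no constraint there are C(7,3) = 35 possible selections.
Selections missing a whole group: no cellists → C(4,3) = 4; no flautists → C(3,3) = 1.
Both groups omitted at once is impossible, so 35 − 5 = 30.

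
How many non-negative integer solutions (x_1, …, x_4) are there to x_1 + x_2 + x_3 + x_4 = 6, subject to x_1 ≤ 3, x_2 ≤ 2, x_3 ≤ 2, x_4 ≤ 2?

Without the upper bounds there are C(9,3) = 84 ways to split 6 among 4 variables.
Subtract solutions that violate a single cap (substitute x_i' = x_i − (cap_i+1)): x_1 ≥ 4 gives C(5,3) = 10; x_2 ≥ 3 gives C(6,3) = 20; x_3 ≥ 3 gives C(6,3) = 20; x_4 ≥ 3 gives C(6,3) = 20. Together 70.
Add back pairs where two caps are both exceeded: 0 + 0 + 0 + 1 + 1 + 1 = 3.
By inclusion–exclusion the count is 84 − 70 + 3 = 17.

17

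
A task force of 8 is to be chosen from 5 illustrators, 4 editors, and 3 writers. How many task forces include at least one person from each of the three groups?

485

With no constraint there are C(12,8) = 495 possible selections.
Selections missing a whole group: no illustrators → C(7,8) = 0; no editors → C(8,8) = 1; no writers → C(9,8) = 9.
Add back selections omitting two groups (i.e. drawn from a single group): C(5,8) + C(4,8) + C(3,8) = 0.
By inclusion–exclusion: 495 − 10 + 0 = 485.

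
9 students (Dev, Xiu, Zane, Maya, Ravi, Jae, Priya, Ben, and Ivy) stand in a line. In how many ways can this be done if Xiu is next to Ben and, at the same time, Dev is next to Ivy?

20160

Treat {Xiu,Ben} as one block (2 orders) and {Dev,Ivy} as another (2 orders).
That leaves 7 units to arrange: 2 × 2 × 7! = 4 × 5040 = 20160.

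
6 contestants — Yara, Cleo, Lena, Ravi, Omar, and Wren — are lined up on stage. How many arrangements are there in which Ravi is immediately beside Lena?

Glue Ravi and Lena into one block (2 internal orders), leaving 5 units to arrange in a row.
That gives 2 × 5! = 2 × 120 = 240.

240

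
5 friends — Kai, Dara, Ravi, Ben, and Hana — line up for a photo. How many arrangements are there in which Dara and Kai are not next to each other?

72

There are 5! = 120 arrangements in all. If Dara and Kai are adjacent, merging them into one block gives 2·(4)! = 48 arrangements.
So 120 − 48 = 72 arrangements keep them apart.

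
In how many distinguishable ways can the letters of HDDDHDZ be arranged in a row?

105

HDDDHDZ has 7 letters with D appearing 4 times and H appearing twice.
The number of distinct arrangements is 7!/(4!·2!) = 5040/48 = 105.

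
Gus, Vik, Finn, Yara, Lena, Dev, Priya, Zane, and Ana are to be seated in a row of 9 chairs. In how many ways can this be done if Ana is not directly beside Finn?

Of the 9! = 362880 arrangements, those with Ana and Finn adjacent number 2 × 8! = 80640 (treat the pair as a block with 2 internal orders).
Complementary counting: 362880 − 80640 = 282240.

282240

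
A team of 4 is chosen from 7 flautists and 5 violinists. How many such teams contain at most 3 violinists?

Split by how many violinists are chosen (0 through 3).
Sum: C(5,0)·C(7,4) + C(5,1)·C(7,3) + C(5,2)·C(7,2) + C(5,3)·C(7,1) = 35 + 175 + 210 + 70 = 490.

490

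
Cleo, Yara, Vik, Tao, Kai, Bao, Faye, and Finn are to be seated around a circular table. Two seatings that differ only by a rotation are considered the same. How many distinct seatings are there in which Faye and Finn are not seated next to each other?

3600

Without the restriction there are (7)! = 5040 seatings.
Seatings with Faye beside Finn: treat them as a block with 2 internal orders, giving 2 × (6)! = 1440.
Subtracting, 5040 − 1440 = 3600.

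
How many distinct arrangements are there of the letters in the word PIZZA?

The 5 letters of PIZZA have repeats: Z appearing twice.
So there are 5! / (2!) = 60 distinguishable arrangements.

60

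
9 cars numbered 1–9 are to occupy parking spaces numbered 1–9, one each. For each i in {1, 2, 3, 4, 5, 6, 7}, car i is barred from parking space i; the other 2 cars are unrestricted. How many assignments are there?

Let Aᵢ (for 1 ≤ i ≤ 7) be the placements that put car i in its forbidden parking space. Any j of these fix j positions, leaving (9−j)! ways to fill the rest, and there are C(7,j) ways to pick which j.
By inclusion–exclusion, the number of valid placements is Σ_{j=0}^{7} (−1)^j C(7,j)·(9−j)!.
Computing: 362880 − 282240 + 105840 − 25200 + 4200 − 504 + 42 − 2 = 165016.

165016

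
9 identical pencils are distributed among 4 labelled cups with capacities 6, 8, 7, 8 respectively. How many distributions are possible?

204

By stars and bars, unrestricted non-negative solutions to x_1+…+x_4 = 9 number C(9+3,3) = 220.
Subtract solutions that violate a single cap (substitute x_i' = x_i − (cap_i+1)): x_1 ≥ 7 gives C(5,3) = 10; x_2 ≥ 9 gives C(3,3) = 1; x_3 ≥ 8 gives C(4,3) = 4; x_4 ≥ 9 gives C(3,3) = 1. Together 16.
No two caps can be exceeded simultaneously, so the pair terms are all 0.
By inclusion–exclusion the count is 220 − 16 + 0 = 204.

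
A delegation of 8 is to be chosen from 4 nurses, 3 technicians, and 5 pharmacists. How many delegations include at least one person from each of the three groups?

Unrestricted: C(12,8) = 495 ways to pick any 8 of the 12.
Subtract selections that omit an entire group: no nurses → C(8,8) = 1; no technicians → C(9,8) = 9; no pharmacists → C(7,8) = 0.
Add back selections omitting two groups (i.e. drawn from a single group): C(4,8) + C(3,8) + C(5,8) = 0.
By inclusion–exclusion: 495 − 10 + 0 = 485.

485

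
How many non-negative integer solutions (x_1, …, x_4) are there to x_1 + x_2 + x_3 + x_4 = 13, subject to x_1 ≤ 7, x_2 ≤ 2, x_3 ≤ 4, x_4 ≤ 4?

31

By stars and bars, unrestricted non-negative solutions to x_1+…+x_4 = 13 number C(13+3,3) = 560.
Subtract solutions that violate a single cap (substitute x_i' = x_i − (cap_i+1)): x_1 ≥ 8 gives C(8,3) = 56; x_2 ≥ 3 gives C(13,3) = 286; x_3 ≥ 5 gives C(11,3) = 165; x_4 ≥ 5 gives C(11,3) = 165. Together 672.
Add back pairs where two caps are both exceeded: 10 + 1 + 1 + 56 + 56 + 20 = 144.
Subtract triples: 0 + 0 + 0 + 1 = 1.
By inclusion–exclusion the count is 560 − 672 + 144 − 1 = 31.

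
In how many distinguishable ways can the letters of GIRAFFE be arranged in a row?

2520

The 7 letters of GIRAFFE have repeats: F appearing twice.
So there are 7! / (2!) = 2520 distinguishable arrangements.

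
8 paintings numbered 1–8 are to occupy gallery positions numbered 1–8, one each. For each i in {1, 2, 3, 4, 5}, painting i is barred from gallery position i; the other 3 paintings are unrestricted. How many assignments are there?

21234

Let Aᵢ (for 1 ≤ i ≤ 5) be the placements that put painting i in its forbidden gallery position. Any j of these fix j positions, leaving (8−j)! ways to fill the rest, and there are C(5,j) ways to pick which j.
By inclusion–exclusion, the number of valid placements is Σ_{j=0}^{5} (−1)^j C(5,j)·(8−j)!.
Computing: 40320 − 25200 + 7200 − 1200 + 120 − 6 = 21234.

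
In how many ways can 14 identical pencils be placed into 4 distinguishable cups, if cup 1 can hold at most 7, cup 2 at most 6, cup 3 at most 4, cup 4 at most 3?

By stars and bars, unrestricted non-negative solutions to x_1+…+x_4 = 14 number C(14+3,3) = 680.
Subtract solutions that violate a single cap (substitute x_i' = x_i − (cap_i+1)): x_1 ≥ 8 gives C(9,3) = 84; x_2 ≥ 7 gives C(10,3) = 120; x_3 ≥ 5 gives C(12,3) = 220; x_4 ≥ 4 gives C(13,3) = 286. Together 710.
Add back pairs where two caps are both exceeded: 0 + 4 + 10 + 10 + 20 + 56 = 100.
By inclusion–exclusion the count is 680 − 710 + 100 = 70.

70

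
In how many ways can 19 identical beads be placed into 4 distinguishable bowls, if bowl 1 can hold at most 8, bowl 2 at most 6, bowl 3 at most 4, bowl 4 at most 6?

55

By stars and bars, unrestricted non-negative solutions to x_1+…+x_4 = 19 number C(19+3,3) = 1540.
Subtract solutions that violate a single cap (substitute x_i' = x_i − (cap_i+1)): x_1 ≥ 9 gives C(13,3) = 286; x_2 ≥ 7 gives C(15,3) = 455; x_3 ≥ 5 gives C(17,3) = 680; x_4 ≥ 7 gives C(15,3) = 455. Together 1876.
Add back pairs where two caps are both exceeded: 20 + 56 + 20 + 120 + 56 + 120 = 392.
Subtract triples: 0 + 0 + 0 + 1 = 1.
By inclusion–exclusion the count is 1540 − 1876 + 392 − 1 = 55.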